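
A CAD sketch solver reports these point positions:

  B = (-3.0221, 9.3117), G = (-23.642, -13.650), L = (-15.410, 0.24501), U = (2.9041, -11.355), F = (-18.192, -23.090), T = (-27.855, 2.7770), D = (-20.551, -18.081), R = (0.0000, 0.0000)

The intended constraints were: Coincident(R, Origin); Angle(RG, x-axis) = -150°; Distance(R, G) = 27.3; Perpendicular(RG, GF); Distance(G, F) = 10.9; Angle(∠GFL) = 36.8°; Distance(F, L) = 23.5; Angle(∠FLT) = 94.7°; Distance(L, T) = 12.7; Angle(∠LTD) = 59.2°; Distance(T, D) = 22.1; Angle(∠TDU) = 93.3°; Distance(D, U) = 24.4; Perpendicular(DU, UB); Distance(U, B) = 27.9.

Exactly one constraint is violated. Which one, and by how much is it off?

Distance(U, B) = 27.9 — off by 6.40.

R = (0.00, 0.00) ✓; RG at -150.0° ✓; |RG| = 27.30 ✓; ∠(RG, GF) = 90.00° ✓; |GF| = 10.90 ✓; ∠GFL = 36.80° ✓; |FL| = 23.50 ✓; ∠FLT = 94.70° ✓; |LT| = 12.70 ✓; ∠LTD = 59.20° ✓; |TD| = 22.10 ✓; ∠TDU = 93.30° ✓; |DU| = 24.40 ✓; ∠(DU, UB) = 90.00° ✓; |UB| = 21.50 ✗.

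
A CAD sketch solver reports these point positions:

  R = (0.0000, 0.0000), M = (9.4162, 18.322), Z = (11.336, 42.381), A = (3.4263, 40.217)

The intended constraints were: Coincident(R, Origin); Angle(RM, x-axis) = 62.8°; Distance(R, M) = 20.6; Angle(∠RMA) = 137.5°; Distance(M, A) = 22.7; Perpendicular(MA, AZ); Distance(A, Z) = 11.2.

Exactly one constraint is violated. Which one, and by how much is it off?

Distance(A, Z) = 11.2 — off by 3.00.

R = (0.00, 0.00) ✓; RM at 62.80° ✓; |RM| = 20.60 ✓; ∠RMA = 137.5° ✓; |MA| = 22.70 ✓; ∠(MA, AZ) = 90.00° ✓; |AZ| = 8.200 ✗.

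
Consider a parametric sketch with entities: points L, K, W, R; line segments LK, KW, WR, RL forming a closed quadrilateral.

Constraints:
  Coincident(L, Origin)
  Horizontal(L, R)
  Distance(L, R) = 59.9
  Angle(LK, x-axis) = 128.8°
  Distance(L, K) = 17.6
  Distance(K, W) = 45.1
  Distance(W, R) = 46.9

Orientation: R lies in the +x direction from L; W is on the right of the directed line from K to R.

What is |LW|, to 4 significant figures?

27.51

Checks: |KW| = 45.10 ✓; |WR| = 46.90 ✓.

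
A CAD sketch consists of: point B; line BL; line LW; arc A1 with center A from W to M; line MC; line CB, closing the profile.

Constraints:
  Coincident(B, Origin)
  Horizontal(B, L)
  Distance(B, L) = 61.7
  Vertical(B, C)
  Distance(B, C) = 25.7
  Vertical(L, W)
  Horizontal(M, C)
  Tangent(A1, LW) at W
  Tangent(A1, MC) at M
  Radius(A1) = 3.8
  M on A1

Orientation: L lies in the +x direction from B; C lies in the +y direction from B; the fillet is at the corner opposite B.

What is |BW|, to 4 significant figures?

65.47

B is at the origin; B and L share the same y with |BL| = 61.7 and L on the +x side, so L = (61.70, 0.000). BC is vertical with |BC| = 25.7 and C on the +y side, so C = (0.000, 25.70). The virtual corner opposite B is at (61.70, 25.70). Tangency of A1 to LW means the radius AW is perpendicular to LW and since A1 is tangent to MC there, AM ⟂ MC, with radius 3.8, so the center A sits 3.8 in from both sides at A = (57.90, 21.90). That places the tangent points at W = (61.70, 21.90) on LW and M = (57.90, 25.70) on MC. Then |BW| = |W − B| = 65.47.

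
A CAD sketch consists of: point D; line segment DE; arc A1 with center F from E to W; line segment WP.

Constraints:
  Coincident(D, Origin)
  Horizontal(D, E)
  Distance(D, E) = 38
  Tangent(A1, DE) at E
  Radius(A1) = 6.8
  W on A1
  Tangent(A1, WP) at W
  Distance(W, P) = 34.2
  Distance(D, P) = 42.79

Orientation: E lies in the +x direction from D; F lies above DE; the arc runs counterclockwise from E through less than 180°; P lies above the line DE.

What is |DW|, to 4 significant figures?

44.61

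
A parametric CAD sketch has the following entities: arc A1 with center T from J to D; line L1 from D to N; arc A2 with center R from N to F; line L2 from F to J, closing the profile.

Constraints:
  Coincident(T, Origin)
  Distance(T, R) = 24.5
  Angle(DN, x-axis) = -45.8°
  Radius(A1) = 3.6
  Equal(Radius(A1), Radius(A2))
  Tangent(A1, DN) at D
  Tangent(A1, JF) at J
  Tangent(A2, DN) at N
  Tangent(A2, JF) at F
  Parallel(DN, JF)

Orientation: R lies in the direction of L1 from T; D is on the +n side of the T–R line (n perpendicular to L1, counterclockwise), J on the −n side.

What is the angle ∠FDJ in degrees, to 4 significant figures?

73.62°

The slot axis is L1's direction at -45.8°, so u = (cos -45.8°, sin -45.8°) = (0.6972, -0.7169) and n = (−sin -45.8°, cos -45.8°) = (0.7169, 0.6972). T is at the origin and R lies 24.5 along u from T, so R = 24.5·u = (17.08, -17.56). Tangency of A1 to both parallel lines with radius 3.6 puts D and J at T ± 3.6·n: D = (2.581, 2.510), J = (-2.581, -2.510). Equal radii place N and F the same way about R: N = R + 3.6·n = (19.66, -15.05), F = R − 3.6·n = (14.50, -20.07). Then cos ∠FDJ = DF·DJ / (|DF||DJ|), giving 73.62°.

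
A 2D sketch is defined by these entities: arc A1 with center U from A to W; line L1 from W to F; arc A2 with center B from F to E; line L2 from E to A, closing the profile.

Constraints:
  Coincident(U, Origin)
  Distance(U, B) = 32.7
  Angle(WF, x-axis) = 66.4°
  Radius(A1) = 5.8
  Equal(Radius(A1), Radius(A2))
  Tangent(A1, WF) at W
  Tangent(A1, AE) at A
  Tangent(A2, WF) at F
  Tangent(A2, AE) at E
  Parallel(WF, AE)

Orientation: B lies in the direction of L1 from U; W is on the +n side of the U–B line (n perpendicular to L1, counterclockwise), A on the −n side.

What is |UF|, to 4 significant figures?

33.21

The slot axis is L1's direction at 66.4°, so u = (cos 66.4°, sin 66.4°) = (0.4003, 0.9164) and n = (−sin 66.4°, cos 66.4°) = (-0.9164, 0.4003). U is at the origin and B lies 32.7 along u from U, so B = 32.7·u = (13.09, 29.97). Tangency of A1 to both parallel lines with radius 5.8 puts W and A at U ± 5.8·n: W = (-5.315, 2.322), A = (5.315, -2.322). Equal radii place F and E the same way about B: F = B + 5.8·n = (7.777, 32.29), E = B − 5.8·n = (18.41, 27.64). Then |UF| = |F − U| = 33.21.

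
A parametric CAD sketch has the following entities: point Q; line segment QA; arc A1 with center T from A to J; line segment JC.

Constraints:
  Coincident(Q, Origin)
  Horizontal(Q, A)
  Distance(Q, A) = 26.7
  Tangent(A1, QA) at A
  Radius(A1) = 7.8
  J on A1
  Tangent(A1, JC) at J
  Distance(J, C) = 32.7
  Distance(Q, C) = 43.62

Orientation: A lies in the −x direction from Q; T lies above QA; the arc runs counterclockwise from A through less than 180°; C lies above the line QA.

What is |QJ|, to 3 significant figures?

20.3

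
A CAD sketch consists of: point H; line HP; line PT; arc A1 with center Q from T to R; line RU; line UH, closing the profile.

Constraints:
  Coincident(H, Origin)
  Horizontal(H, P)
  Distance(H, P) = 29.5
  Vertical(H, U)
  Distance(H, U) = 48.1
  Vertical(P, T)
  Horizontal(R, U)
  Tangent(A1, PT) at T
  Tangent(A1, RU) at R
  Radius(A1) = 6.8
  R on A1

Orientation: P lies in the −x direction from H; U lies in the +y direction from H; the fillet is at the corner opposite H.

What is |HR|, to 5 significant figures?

53.187

The virtual corner opposite H is at (-29.500, 48.100). Tangency of A1 to PT means the radius QT is perpendicular to PT and the tangent condition forces QR to be normal to RU, with radius 6.8, so the center Q sits 6.8 in from both sides at Q = (-22.700, 41.300). That places the tangent points at T = (-29.500, 41.300) on PT and R = (-22.700, 48.100) on RU. Then |HR| = |R − H| = 53.187.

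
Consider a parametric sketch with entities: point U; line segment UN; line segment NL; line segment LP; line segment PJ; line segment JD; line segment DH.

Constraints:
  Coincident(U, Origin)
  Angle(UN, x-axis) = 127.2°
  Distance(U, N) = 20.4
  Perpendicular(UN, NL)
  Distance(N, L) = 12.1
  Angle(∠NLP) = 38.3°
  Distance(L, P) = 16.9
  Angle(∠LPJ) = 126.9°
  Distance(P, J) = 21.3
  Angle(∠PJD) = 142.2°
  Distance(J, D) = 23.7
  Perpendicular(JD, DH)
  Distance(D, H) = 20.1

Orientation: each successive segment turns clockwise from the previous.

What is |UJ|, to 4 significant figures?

26.64

U is at the origin; UN runs at 127.2° with length 20.4, so N = (-12.33, 16.25). UN is perpendicular to NL, so NL runs at 37.20°; with |NL| = 12.1, L = (-2.696, 23.56). ∠NLP = 38.3° gives LP at -104.5° from the x-axis; with |LP| = 16.9, P = (-6.927, 7.203). ∠LPJ = 126.9° gives PJ at -157.6° from the x-axis; with |PJ| = 21.3, J = (-26.62, -0.9136). Then |UJ| = |J − U| = 26.64.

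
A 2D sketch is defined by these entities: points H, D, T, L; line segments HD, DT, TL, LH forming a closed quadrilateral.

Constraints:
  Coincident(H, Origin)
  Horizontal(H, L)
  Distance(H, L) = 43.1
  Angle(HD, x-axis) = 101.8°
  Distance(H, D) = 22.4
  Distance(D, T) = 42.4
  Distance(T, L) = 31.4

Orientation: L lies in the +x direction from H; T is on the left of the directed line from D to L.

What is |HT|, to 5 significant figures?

48.040

Checks: |DT| = 42.40 ✓; |TL| = 31.40 ✓.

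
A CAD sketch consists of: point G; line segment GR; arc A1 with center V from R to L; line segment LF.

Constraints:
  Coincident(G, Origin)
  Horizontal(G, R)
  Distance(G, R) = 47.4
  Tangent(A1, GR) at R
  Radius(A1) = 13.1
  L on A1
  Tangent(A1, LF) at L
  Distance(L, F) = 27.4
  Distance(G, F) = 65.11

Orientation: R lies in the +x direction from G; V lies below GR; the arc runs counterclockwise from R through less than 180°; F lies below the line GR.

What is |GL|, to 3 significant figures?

40.6

G is at the origin; GR is horizontal with |GR| = 47.4 and R on the +x side, so R = (47.4, 0.00). A1 meets GR tangentially, so VR is at right angles to GR, so V = R + (0, -13.1) = (47.4, -13.1). Since VL ⟂ LF (tangency), |VF| = √(13.1² + 27.4²) = 30.4 regardless of where L sits on A1. So F lies on both circle(G, 65.11) and circle(V, 30.4); the below-GR intersection is F = (48.5, -43.5). L is the foot of the tangent from F: L = (35.8, -19.2).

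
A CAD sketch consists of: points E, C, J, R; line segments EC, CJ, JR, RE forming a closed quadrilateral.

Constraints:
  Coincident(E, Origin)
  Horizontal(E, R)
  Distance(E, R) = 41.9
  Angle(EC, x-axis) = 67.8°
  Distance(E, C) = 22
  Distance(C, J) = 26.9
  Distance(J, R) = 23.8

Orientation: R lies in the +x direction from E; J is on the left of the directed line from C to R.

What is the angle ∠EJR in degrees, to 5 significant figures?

73.582°

Checks: |CJ| = 26.90 ✓; |JR| = 23.80 ✓.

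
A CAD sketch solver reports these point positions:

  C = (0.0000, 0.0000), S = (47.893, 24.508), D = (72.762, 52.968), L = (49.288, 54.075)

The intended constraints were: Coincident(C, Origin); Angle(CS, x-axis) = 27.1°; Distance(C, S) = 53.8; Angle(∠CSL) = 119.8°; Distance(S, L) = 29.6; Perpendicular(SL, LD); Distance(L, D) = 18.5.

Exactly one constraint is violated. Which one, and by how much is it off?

Distance(L, D) = 18.5 — off by 5.00.

C = (0.00, 0.00) ✓; CS at 27.10° ✓; |CS| = 53.80 ✓; ∠CSL = 119.8° ✓; |SL| = 29.60 ✓; ∠(SL, LD) = 90.00° ✓; |LD| = 23.50 ✗.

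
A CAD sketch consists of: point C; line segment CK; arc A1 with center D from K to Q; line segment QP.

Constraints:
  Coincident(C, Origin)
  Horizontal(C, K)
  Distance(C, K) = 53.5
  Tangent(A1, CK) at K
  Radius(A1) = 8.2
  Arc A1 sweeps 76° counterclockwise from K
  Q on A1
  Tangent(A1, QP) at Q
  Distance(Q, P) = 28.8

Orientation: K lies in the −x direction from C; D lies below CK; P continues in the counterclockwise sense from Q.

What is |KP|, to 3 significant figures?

37.3

C is at the origin; C and K share the same y with |CK| = 53.5 and K on the −x side, so K = (-53.5, 0.00). A1 meets CK tangentially, so DK is at right angles to CK, so D = K + (0, -8.2) = (-53.5, -8.20). On A1, K sits at bearing 90° from D; a 76° counterclockwise sweep puts Q at bearing 166°, so Q = D + 8.2·(cos 166°, sin 166°) = (-61.5, -6.22). Since A1 is tangent to QP there, DQ ⟂ QP, so QP runs along (−sin 166°, cos 166°); with |QP| = 28.8, P = (-68.4, -34.2). Then |KP| = |P − K| = 37.3.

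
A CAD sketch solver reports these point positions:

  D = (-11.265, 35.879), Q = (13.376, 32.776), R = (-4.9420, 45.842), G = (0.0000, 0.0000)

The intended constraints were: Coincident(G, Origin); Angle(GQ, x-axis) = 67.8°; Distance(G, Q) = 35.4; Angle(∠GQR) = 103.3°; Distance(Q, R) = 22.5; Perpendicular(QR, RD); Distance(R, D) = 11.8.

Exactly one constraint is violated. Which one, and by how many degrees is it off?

Perpendicular(QR, RD) — off by 3.10°.

G = (0.00, 0.00) ✓; GQ at 67.80° ✓; |GQ| = 35.40 ✓; ∠GQR = 103.3° ✓; |QR| = 22.50 ✓; ∠(QR, RD) = 93.10° ✗; |RD| = 11.80 ✓.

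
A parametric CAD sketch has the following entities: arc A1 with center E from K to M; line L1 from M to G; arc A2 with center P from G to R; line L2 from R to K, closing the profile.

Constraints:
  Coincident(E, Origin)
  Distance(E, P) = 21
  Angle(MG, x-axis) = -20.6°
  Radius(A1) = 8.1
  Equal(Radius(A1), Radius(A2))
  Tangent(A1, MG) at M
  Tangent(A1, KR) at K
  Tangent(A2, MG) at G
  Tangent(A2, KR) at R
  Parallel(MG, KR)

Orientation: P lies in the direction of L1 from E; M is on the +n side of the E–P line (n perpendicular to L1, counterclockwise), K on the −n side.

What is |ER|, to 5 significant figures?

22.508

Tangency of A1 to both parallel lines with radius 8.1 puts M and K at E ± 8.1·n: M = (2.8499, 7.5821), K = (-2.8499, -7.5821). Equal radii place G and R the same way about P: G = P + 8.1·n = (22.507, 0.19341), R = P − 8.1·n = (16.807, -14.971). Then |ER| = |R − E| = 22.508.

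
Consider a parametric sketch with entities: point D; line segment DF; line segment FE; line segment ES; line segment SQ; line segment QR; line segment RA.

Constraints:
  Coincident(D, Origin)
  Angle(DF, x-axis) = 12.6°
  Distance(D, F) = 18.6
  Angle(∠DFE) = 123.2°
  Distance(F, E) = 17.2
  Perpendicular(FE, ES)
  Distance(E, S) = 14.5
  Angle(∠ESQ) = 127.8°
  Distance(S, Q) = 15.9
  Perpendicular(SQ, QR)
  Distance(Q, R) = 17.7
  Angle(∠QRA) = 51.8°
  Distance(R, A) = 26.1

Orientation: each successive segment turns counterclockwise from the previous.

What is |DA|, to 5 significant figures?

30.505

D is at the origin; DF runs at 12.6° with length 18.6, so F = (18.152, 4.0575). ∠DFE = 123.2° gives FE at 69.400° from the x-axis; with |FE| = 17.2, E = (24.204, 20.158). FE ⟂ ES, so ES runs at 159.40°; with |ES| = 14.5, S = (10.631, 25.259). ∠ESQ = 127.8° gives SQ at -148.40° from the x-axis; with |SQ| = 15.9, Q = (-2.9116, 16.928). The perpendicularity gives QR at right angles to SQ, so QR runs at -58.400°; with |QR| = 17.7, R = (6.3630, 1.8524). ∠QRA = 51.8° gives RA at 69.800° from the x-axis; with |RA| = 26.1, A = (15.375, 26.347). Then |DA| = |A − D| = 30.505.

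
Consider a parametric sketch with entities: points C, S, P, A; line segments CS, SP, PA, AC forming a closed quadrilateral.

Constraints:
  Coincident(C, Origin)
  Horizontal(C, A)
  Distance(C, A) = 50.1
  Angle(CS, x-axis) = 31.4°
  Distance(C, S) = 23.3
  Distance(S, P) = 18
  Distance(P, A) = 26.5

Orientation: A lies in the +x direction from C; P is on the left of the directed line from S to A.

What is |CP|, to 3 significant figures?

41.3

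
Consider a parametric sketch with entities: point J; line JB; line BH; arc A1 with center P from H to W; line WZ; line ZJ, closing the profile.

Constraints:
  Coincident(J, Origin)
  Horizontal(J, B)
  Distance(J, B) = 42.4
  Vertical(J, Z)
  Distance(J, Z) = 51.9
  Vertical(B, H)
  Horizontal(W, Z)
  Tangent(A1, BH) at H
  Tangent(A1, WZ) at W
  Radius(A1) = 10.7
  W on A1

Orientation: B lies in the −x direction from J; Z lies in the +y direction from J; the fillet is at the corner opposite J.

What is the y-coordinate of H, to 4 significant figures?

41.20

J is at the origin; JB is horizontal with |JB| = 42.4 and B on the −x side, so B = (-42.40, 0.000). JZ is vertical with |JZ| = 51.9 and Z on the +y side, so Z = (0.000, 51.90). The virtual corner opposite J is at (-42.40, 51.90). The tangent condition forces PH to be normal to BH and A1 meets WZ tangentially, so PW is at right angles to WZ, with radius 10.7, so the center P sits 10.7 in from both sides at P = (-31.70, 41.20). That places the tangent points at H = (-42.40, 41.20) on BH and W = (-31.70, 51.90) on WZ. So H.y = 41.20.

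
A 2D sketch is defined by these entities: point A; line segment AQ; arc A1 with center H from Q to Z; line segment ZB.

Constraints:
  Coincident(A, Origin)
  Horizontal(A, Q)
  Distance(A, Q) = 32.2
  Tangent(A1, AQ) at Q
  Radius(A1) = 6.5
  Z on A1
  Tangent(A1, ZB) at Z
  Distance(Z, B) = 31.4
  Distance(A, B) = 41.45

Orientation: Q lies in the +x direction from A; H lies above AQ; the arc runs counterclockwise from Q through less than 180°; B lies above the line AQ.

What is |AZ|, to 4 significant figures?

38.94

Checks: |HZ| = 6.500 ✓; ∠(HZ, ZB) = 90.00° ✓; |ZB| = 31.40 ✓; |AB| = 41.45 ✓.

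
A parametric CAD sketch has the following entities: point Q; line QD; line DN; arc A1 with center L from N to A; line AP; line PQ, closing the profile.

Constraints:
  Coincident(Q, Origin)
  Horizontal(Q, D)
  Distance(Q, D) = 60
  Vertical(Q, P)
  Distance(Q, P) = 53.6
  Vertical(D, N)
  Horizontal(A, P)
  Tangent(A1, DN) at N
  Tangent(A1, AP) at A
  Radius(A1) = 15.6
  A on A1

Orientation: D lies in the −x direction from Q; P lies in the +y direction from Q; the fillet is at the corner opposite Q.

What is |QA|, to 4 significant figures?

69.60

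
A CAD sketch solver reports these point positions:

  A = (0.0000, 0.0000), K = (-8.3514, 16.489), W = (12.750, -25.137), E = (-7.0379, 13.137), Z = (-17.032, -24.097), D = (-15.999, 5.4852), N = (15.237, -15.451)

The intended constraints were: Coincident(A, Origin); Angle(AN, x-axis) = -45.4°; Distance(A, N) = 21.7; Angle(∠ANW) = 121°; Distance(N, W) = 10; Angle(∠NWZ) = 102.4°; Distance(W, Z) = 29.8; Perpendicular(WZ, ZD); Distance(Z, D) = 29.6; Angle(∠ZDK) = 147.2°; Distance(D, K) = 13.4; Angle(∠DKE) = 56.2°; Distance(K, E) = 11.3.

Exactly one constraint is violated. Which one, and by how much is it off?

Distance(K, E) = 11.3 — off by 7.70.

A = (0.00, 0.00) ✓; AN at -45.40° ✓; |AN| = 21.70 ✓; ∠ANW = 121.0° ✓; |NW| = 10.00 ✓; ∠NWZ = 102.4° ✓; |WZ| = 29.80 ✓; ∠(WZ, ZD) = 90.00° ✓; |ZD| = 29.60 ✓; ∠ZDK = 147.2° ✓; |DK| = 13.40 ✓; ∠DKE = 56.20° ✓; |KE| = 3.600 ✗.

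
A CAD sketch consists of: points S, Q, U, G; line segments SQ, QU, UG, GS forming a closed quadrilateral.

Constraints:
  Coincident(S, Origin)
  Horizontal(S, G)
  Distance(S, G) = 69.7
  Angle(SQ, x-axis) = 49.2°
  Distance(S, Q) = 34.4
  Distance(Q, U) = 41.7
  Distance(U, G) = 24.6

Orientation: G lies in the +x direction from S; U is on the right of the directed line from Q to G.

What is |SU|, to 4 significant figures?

47.16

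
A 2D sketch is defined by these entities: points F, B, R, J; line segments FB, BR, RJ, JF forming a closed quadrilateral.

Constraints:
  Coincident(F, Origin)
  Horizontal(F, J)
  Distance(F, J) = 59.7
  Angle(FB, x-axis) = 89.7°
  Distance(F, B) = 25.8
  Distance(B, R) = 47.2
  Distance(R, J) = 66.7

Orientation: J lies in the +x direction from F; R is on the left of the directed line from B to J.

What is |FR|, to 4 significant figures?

68.56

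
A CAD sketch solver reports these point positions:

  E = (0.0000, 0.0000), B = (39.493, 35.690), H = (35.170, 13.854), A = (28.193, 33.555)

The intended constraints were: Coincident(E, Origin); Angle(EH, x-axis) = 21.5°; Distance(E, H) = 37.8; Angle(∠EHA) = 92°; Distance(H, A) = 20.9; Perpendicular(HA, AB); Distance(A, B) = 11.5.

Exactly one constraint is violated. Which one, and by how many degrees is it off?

Perpendicular(HA, AB) — off by 8.80°.

E = (0.00, 0.00) ✓; EH at 21.50° ✓; |EH| = 37.80 ✓; ∠EHA = 92.00° ✓; |HA| = 20.90 ✓; ∠(HA, AB) = 98.80° ✗; |AB| = 11.50 ✓.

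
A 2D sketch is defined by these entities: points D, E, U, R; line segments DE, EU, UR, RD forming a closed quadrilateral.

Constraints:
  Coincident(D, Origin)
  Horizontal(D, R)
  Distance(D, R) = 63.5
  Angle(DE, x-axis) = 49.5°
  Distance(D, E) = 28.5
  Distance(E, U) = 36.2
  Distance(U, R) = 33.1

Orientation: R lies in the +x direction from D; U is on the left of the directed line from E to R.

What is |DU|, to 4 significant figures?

61.96

D is at the origin; DR is horizontal with |DR| = 63.5 and R in +x, so R = (63.5, 0). DE runs at 49.5° with |DE| = 28.5, so E = (18.51, 21.67). U is determined by |EU| = 36.2 and |UR| = 33.1 together: it lies at the intersection of circle(E, 36.2) and circle(R, 33.1). With |ER| = 49.94, the foot of the radical line on ER is 27.12 from E and the perpendicular offset is √(36.2² − 27.12²) = 23.98. Taking the left-of-ER solution: U = (53.35, 31.50).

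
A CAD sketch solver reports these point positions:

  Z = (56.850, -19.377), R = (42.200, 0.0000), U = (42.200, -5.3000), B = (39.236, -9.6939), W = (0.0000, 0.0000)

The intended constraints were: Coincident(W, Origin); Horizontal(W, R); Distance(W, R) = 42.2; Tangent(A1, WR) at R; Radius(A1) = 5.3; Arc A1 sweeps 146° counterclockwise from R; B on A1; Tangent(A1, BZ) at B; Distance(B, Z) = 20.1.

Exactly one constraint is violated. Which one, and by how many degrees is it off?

Tangent(A1, BZ) at B — off by 5.20°.

W = (0.00, 0.00) ✓; W.y = 0.00, R.y = 0.00 ✓; |WR| = 42.20 ✓; ∠(UR, RW) = 90.00° ✓; |UR| = 5.300 ✓; bearing(U→B) − bearing(U→R) = 146.0° ✓; |UB| = 5.300 ✓; ∠(UB, BZ) = 84.80° ✗; |BZ| = 20.10 ✓.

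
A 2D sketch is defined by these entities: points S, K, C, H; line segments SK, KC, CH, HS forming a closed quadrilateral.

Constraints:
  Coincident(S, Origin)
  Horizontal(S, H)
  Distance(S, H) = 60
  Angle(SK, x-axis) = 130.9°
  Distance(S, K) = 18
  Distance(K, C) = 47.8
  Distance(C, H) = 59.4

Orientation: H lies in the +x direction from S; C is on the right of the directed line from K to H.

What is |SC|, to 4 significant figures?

30.86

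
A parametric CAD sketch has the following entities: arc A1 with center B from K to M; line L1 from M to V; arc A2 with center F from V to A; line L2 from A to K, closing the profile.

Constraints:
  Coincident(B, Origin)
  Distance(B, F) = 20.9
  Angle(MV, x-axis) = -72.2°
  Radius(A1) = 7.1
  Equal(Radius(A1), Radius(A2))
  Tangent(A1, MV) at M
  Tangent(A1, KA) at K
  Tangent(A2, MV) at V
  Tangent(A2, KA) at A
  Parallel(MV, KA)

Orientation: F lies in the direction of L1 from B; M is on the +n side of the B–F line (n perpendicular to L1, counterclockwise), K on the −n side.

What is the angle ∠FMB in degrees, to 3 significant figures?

71.2°

The slot axis is L1's direction at -72.2°, so u = (cos -72.2°, sin -72.2°) = (0.306, -0.952) and n = (−sin -72.2°, cos -72.2°) = (0.952, 0.306). B is at the origin and F lies 20.9 along u from B, so F = 20.9·u = (6.39, -19.9). Tangency of A1 to both parallel lines with radius 7.1 puts M and K at B ± 7.1·n: M = (6.76, 2.17), K = (-6.76, -2.17). Then cos ∠FMB = MF·MB / (|MF||MB|), giving 71.2°.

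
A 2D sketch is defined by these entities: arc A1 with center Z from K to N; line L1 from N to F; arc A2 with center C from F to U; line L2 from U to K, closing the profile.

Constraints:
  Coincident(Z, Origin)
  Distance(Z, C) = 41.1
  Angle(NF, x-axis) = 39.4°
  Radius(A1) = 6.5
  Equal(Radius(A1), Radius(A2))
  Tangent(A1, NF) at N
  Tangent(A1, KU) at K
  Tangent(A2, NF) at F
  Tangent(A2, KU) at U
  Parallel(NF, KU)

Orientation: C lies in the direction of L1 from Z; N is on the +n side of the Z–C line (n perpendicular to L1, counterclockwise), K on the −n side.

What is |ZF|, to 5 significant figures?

41.611

The slot axis is L1's direction at 39.4°, so u = (cos 39.4°, sin 39.4°) = (0.77273, 0.63473) and n = (−sin 39.4°, cos 39.4°) = (-0.63473, 0.77273). Z is at the origin and C lies 41.1 along u from Z, so C = 41.1·u = (31.759, 26.087). Tangency of A1 to both parallel lines with radius 6.5 puts N and K at Z ± 6.5·n: N = (-4.1257, 5.0228), K = (4.1257, -5.0228). Equal radii place F and U the same way about C: F = C + 6.5·n = (27.634, 31.110), U = C − 6.5·n = (35.885, 21.065). Then |ZF| = |F − Z| = 41.611.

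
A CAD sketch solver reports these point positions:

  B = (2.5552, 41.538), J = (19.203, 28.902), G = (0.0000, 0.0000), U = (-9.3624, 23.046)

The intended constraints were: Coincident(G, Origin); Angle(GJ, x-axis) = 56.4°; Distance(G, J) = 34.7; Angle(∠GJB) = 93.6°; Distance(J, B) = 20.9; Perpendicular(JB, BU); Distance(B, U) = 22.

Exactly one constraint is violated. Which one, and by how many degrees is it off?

Perpendicular(JB, BU) — off by 4.40°.

G = (0.00, 0.00) ✓; GJ at 56.40° ✓; |GJ| = 34.70 ✓; ∠GJB = 93.60° ✓; |JB| = 20.90 ✓; ∠(JB, BU) = 94.40° ✗; |BU| = 22.00 ✓.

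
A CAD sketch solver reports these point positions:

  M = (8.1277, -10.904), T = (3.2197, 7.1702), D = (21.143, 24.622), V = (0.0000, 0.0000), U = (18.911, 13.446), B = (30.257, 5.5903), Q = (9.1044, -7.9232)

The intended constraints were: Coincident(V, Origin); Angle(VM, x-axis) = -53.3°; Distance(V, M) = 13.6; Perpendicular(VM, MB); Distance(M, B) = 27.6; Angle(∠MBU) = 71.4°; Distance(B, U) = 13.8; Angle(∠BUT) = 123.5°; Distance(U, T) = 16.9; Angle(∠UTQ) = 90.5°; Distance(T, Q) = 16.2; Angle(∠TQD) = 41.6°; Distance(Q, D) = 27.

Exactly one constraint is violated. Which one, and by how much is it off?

Distance(Q, D) = 27 — off by 7.70.

V = (0.00, 0.00) ✓; VM at -53.30° ✓; |VM| = 13.60 ✓; ∠(VM, MB) = 90.00° ✓; |MB| = 27.60 ✓; ∠MBU = 71.40° ✓; |BU| = 13.80 ✓; ∠BUT = 123.5° ✓; |UT| = 16.90 ✓; ∠UTQ = 90.50° ✓; |TQ| = 16.20 ✓; ∠TQD = 41.60° ✓; |QD| = 34.70 ✗.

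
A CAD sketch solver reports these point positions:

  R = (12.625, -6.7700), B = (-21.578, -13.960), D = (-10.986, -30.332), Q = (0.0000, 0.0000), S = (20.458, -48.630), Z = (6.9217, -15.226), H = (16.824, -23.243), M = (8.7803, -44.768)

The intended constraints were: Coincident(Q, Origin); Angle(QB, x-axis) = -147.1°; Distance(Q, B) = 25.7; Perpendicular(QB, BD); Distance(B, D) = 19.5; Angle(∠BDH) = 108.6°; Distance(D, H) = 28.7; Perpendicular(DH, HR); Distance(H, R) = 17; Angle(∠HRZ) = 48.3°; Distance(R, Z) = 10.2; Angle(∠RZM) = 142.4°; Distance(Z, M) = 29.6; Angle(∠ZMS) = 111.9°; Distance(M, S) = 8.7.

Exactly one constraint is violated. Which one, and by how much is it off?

Distance(M, S) = 8.7 — off by 3.60.

Q = (0.00, 0.00) ✓; QB at -147.1° ✓; |QB| = 25.70 ✓; ∠(QB, BD) = 90.00° ✓; |BD| = 19.50 ✓; ∠BDH = 108.6° ✓; |DH| = 28.70 ✓; ∠(DH, HR) = 90.00° ✓; |HR| = 17.00 ✓; ∠HRZ = 48.30° ✓; |RZ| = 10.20 ✓; ∠RZM = 142.4° ✓; |ZM| = 29.60 ✓; ∠ZMS = 111.9° ✓; |MS| = 12.30 ✗.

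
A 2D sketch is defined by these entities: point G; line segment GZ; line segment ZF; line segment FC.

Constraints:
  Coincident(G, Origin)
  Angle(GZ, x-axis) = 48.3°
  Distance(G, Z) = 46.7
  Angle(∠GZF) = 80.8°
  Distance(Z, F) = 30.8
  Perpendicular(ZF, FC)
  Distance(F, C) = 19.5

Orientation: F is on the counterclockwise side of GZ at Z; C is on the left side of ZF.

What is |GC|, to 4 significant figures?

35.38

G is at the origin; GZ runs at 48.3° with length 46.7, so Z = 46.7·(cos 48.3°, sin 48.3°) = (31.07, 34.87). ∠GZF = 80.8°, so ZF runs at 48.3° + (180° − 80.8°) = 147.5° from the x-axis; with |ZF| = 30.8, F = Z + 30.8·(cos 147.5°, sin 147.5°) = (5.090, 51.42). The perpendicularity gives FC at right angles to ZF; with |FC| = 19.5 on the left of ZF, C = F + 19.5·(-0.5373, -0.8434) = (-5.388, 34.97). Then |GC| = |C − G| = 35.38.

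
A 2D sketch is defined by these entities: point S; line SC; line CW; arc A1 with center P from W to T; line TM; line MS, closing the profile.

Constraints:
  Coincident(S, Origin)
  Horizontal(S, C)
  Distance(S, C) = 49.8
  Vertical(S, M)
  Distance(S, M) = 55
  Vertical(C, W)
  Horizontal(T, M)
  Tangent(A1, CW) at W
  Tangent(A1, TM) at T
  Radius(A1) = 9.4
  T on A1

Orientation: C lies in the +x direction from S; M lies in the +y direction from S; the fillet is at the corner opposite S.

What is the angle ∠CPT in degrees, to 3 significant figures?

168°

The virtual corner opposite S is at (49.8, 55.0). Since A1 is tangent to CW there, PW ⟂ CW and A1 meets TM tangentially, so PT is at right angles to TM, with radius 9.4, so the center P sits 9.4 in from both sides at P = (40.4, 45.6). That places the tangent points at W = (49.8, 45.6) on CW and T = (40.4, 55.0) on TM. Then cos ∠CPT = PC·PT / (|PC||PT|), giving 168°.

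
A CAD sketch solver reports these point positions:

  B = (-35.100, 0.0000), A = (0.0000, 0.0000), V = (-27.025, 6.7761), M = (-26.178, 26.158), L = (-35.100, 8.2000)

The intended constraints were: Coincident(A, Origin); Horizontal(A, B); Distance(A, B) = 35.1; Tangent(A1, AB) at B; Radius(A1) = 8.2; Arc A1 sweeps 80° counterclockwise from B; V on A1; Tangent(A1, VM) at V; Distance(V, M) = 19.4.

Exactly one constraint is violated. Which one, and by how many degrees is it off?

Tangent(A1, VM) at V — off by 7.50°.

A = (0.00, 0.00) ✓; A.y = 0.00, B.y = 0.00 ✓; |AB| = 35.10 ✓; ∠(LB, BA) = 90.00° ✓; |LB| = 8.200 ✓; bearing(L→V) − bearing(L→B) = 80.00° ✓; |LV| = 8.200 ✓; ∠(LV, VM) = 82.50° ✗; |VM| = 19.40 ✓.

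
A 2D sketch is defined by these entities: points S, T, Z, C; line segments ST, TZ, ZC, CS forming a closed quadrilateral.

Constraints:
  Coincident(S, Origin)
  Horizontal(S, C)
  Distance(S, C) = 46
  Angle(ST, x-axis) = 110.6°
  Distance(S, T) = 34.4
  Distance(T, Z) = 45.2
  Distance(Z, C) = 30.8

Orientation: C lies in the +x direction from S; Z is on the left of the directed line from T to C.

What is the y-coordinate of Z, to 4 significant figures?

27.87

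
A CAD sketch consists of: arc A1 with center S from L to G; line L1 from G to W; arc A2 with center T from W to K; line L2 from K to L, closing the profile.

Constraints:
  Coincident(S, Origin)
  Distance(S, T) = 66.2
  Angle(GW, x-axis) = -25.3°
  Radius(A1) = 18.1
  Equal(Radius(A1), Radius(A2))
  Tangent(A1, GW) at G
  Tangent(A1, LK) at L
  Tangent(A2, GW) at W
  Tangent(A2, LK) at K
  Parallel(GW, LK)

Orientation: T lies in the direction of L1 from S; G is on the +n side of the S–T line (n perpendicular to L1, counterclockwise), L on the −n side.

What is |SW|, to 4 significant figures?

68.63

The slot axis is L1's direction at -25.3°, so u = (cos -25.3°, sin -25.3°) = (0.9041, -0.4274) and n = (−sin -25.3°, cos -25.3°) = (0.4274, 0.9041). S is at the origin and T lies 66.2 along u from S, so T = 66.2·u = (59.85, -28.29). Tangency of A1 to both parallel lines with radius 18.1 puts G and L at S ± 18.1·n: G = (7.735, 16.36), L = (-7.735, -16.36). Equal radii place W and K the same way about T: W = T + 18.1·n = (67.59, -11.93), K = T − 18.1·n = (52.12, -44.65). Then |SW| = |W − S| = 68.63.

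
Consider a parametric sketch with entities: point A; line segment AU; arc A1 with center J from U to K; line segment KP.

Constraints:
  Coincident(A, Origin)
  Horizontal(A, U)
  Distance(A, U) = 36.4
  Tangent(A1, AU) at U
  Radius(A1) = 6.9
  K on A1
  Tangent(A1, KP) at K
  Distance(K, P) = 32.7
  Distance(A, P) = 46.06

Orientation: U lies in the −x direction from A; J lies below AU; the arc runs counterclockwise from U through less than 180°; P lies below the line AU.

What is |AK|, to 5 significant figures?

43.580

Checks: |JK| = 6.900 ✓; ∠(JK, KP) = 90.00° ✓; |KP| = 32.70 ✓; |AP| = 46.06 ✓.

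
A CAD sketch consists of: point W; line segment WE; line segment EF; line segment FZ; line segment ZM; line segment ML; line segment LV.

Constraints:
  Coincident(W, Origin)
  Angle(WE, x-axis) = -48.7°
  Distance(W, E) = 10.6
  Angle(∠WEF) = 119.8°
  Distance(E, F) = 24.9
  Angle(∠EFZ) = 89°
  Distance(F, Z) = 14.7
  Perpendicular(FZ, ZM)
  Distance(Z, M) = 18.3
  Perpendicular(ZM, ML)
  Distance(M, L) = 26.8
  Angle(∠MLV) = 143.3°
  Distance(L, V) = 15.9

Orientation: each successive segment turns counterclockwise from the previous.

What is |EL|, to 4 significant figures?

14.16

W is at the origin; WE runs at -48.7° with length 10.6, so E = (6.996, -7.963). ∠WEF = 119.8° gives EF at 11.50° from the x-axis; with |EF| = 24.9, F = (31.40, -2.999). ∠EFZ = 89.0° gives FZ at 102.5° from the x-axis; with |FZ| = 14.7, Z = (28.21, 11.35). FZ is perpendicular to ZM, so ZM runs at -167.5°; with |ZM| = 18.3, M = (10.35, 7.392). ZM ⟂ ML, so ML runs at -77.50°; with |ML| = 26.8, L = (16.15, -18.77). Then |EL| = |L − E| = 14.16.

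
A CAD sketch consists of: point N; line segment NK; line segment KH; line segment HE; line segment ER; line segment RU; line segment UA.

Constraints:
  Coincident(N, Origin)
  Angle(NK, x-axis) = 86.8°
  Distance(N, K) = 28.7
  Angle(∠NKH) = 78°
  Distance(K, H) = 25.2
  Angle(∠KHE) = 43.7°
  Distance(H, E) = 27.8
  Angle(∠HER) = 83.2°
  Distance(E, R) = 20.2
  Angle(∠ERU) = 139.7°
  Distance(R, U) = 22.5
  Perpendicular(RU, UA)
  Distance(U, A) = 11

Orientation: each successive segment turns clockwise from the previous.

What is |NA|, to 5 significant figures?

46.833

N is at the origin; NK runs at 86.8° with length 28.7, so K = (1.6021, 28.655). ∠NKH = 78.0° gives KH at -15.200° from the x-axis; with |KH| = 25.2, H = (25.920, 22.048). ∠KHE = 43.7° gives HE at -151.50° from the x-axis; with |HE| = 27.8, E = (1.4894, 8.7831). ∠HER = 83.2° gives ER at 111.70° from the x-axis; with |ER| = 20.2, R = (-5.9795, 27.552). ∠ERU = 139.7° gives RU at 71.400° from the x-axis; with |RU| = 22.5, U = (1.1971, 48.876). RU is perpendicular to UA, so UA runs at -18.600°; with |UA| = 11.0, A = (11.623, 45.368). Then |NA| = |A − N| = 46.833.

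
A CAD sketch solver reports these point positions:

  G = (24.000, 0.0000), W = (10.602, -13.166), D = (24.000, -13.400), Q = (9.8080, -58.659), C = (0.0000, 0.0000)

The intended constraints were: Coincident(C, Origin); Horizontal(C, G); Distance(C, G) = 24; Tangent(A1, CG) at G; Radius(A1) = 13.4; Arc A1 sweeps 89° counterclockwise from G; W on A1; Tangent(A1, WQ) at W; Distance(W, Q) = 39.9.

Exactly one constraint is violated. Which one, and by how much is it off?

Distance(W, Q) = 39.9 — off by 5.60.

C = (0.00, 0.00) ✓; C.y = 0.00, G.y = 0.00 ✓; |CG| = 24.00 ✓; ∠(DG, GC) = 90.00° ✓; |DG| = 13.40 ✓; bearing(D→W) − bearing(D→G) = 89.00° ✓; |DW| = 13.40 ✓; ∠(DW, WQ) = 90.00° ✓; |WQ| = 45.50 ✗.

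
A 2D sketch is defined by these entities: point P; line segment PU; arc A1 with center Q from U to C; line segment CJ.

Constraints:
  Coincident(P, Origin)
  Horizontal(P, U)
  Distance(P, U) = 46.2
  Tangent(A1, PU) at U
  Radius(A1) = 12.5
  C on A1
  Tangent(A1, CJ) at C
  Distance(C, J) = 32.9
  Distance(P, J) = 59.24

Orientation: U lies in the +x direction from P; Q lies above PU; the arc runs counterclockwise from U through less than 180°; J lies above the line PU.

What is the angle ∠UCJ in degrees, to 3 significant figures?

117°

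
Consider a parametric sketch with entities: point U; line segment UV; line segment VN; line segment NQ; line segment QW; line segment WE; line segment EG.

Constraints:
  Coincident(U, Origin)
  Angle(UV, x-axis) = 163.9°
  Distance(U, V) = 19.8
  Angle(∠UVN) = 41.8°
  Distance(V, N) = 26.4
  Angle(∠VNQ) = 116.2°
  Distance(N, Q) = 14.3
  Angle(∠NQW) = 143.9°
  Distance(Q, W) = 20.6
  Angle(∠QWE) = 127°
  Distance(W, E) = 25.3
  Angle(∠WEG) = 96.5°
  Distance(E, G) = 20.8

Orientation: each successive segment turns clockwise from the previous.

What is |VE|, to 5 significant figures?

45.142

∠NQW = 143.9° gives QW at -74.200° from the x-axis; with |QW| = 20.6, W = (21.627, -11.706). ∠QWE = 127.0° gives WE at -127.20° from the x-axis; with |WE| = 25.3, E = (6.3308, -31.858). Then |VE| = |E − V| = 45.142.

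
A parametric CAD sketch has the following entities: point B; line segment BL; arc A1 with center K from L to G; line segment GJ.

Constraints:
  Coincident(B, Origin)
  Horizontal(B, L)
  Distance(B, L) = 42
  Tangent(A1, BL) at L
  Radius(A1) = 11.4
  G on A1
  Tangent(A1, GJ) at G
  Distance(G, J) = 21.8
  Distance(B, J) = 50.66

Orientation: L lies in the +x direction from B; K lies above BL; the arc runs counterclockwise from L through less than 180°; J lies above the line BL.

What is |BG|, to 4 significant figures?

54.01

Checks: |KG| = 11.40 ✓; ∠(KG, GJ) = 90.00° ✓; |GJ| = 21.80 ✓; |BJ| = 50.66 ✓.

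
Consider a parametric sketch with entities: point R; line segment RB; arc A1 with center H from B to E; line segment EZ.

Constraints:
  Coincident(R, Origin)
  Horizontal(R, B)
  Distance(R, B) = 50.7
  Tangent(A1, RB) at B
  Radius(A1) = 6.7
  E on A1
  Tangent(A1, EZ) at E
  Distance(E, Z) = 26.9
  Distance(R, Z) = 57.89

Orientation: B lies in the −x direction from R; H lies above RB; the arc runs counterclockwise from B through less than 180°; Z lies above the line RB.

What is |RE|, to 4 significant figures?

44.65

Checks: |HE| = 6.700 ✓; ∠(HE, EZ) = 90.00° ✓; |EZ| = 26.90 ✓; |RZ| = 57.89 ✓.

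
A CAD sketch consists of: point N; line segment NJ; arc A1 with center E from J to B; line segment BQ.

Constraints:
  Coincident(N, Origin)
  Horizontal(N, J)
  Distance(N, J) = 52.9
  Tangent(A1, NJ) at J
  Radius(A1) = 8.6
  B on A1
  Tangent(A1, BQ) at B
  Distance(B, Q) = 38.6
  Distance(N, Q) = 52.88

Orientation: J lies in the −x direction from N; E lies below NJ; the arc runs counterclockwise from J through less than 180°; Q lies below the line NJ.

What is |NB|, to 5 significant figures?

60.815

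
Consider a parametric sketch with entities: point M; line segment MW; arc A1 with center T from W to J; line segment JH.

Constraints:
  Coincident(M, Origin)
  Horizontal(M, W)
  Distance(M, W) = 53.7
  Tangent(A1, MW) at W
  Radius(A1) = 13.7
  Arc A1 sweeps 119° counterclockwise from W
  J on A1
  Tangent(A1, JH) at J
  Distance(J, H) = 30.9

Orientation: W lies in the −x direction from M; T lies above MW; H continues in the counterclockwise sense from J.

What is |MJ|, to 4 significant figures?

46.41

M is at the origin; MW is horizontal with |MW| = 53.7 and W on the −x side, so W = (-53.70, 0.000). The tangent condition forces TW to be normal to MW, so T = W + (0, 13.7) = (-53.70, 13.70). On A1, W sits at bearing -90° from T; a 119° counterclockwise sweep puts J at bearing 29°, so J = T + 13.7·(cos 29°, sin 29°) = (-41.72, 20.34). Then |MJ| = |J − M| = 46.41.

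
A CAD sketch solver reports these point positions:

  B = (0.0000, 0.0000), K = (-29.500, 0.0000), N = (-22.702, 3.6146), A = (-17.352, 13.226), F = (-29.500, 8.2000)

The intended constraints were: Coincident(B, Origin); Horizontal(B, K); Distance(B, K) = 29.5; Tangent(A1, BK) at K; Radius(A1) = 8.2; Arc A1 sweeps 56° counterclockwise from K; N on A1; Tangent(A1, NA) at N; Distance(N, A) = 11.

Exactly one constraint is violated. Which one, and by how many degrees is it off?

Tangent(A1, NA) at N — off by 4.90°.

B = (0.00, 0.00) ✓; B.y = 0.00, K.y = 0.00 ✓; |BK| = 29.50 ✓; ∠(FK, KB) = 90.00° ✓; |FK| = 8.200 ✓; bearing(F→N) − bearing(F→K) = 56.00° ✓; |FN| = 8.200 ✓; ∠(FN, NA) = 85.10° ✗; |NA| = 11.00 ✓.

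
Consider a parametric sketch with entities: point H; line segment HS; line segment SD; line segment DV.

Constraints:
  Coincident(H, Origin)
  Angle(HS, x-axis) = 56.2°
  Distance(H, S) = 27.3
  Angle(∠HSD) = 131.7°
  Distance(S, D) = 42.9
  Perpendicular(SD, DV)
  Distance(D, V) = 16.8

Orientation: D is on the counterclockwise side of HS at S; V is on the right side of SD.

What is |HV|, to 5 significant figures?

71.491

∠HSD = 131.7°, so SD runs at 56.2° + (180° − 131.7°) = 104.50° from the x-axis; with |SD| = 42.9, D = S + 42.9·(cos 104.50°, sin 104.50°) = (4.4456, 64.219). SD ⟂ DV; with |DV| = 16.8 on the right of SD, V = D + 16.8·(0.96815, 0.25038) = (20.710, 68.426). Then |HV| = |V − H| = 71.491.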